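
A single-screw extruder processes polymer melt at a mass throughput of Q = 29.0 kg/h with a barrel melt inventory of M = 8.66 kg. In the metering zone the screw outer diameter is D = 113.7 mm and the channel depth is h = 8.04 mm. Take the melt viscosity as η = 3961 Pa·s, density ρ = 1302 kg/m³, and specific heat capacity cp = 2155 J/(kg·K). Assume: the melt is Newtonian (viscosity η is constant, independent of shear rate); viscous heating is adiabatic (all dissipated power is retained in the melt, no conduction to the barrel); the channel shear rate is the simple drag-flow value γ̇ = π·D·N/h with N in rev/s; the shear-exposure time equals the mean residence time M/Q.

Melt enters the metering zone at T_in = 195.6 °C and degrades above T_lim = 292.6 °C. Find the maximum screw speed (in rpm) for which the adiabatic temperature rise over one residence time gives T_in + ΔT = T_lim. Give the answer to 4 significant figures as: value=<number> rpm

Throughput in SI: Q_s = 29.0 kg/h ÷ 3600 s/h = 0.00805556 kg/s
t_res = M / Q_s = 8.66 / 0.00805556 = 1075.03 s
Geometry in SI: D = 113.7 mm → 0.1137 m, h = 8.04 mm → 0.00804 m
ΔT_a = T_lim − T_in = 292.6 − 195.6 = 97 K
γ̇_max² = ΔT_a·ρ·cp/(η·t_res) = 97·1302·2155/(3961·1075.03) = 63.915 s⁻²
γ̇_max = sqrt(63.915) = 7.99469 s⁻¹
Solve γ̇ = πDN/h for N: N_max = γ̇_max·h/(π·D) = 7.99469 × 0.00804 / (π × 0.1137) = 0.179948 rev/s = 10.7969 rpm

value=10.80 rpm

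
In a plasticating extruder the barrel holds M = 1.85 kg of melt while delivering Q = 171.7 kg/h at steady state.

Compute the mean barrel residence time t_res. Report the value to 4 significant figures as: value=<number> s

value=38.79 s

Convert throughput: Q = 171.7 kg/h = 171.7/3600 = 0.0476944 kg/s
t_res = M / Q_s = 1.85 / 0.0476944 = 38.7886 s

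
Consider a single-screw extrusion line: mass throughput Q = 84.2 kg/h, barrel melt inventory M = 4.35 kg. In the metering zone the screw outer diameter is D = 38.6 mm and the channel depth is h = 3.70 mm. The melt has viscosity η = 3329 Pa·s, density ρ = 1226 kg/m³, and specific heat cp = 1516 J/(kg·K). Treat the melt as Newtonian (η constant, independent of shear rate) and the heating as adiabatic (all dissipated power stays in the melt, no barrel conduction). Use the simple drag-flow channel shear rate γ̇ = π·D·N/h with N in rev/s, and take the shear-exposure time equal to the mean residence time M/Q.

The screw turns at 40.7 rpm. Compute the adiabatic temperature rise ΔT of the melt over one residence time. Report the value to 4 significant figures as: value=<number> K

Q_s = Q / 3600 = 84.2 / 3600 = 0.0233889 kg/s
t_res = M / Q_s = 4.35 / 0.0233889 = 185.986 s
D = 38.6 mm = 0.0386 m;  h = 3.70 mm = 0.0037 m;  N = 40.7 rpm / 60 = 0.678333 rev/s
γ̇ = π·D·N / h = π · 0.0386 · 0.678333 / 0.0037 = 22.232 s⁻¹
ΔT = η·γ̇²·t_res / (ρ·cp) = 3329 · (22.232)² · 185.986 / (1226 · 1516) = 164.65 K

value=164.6 K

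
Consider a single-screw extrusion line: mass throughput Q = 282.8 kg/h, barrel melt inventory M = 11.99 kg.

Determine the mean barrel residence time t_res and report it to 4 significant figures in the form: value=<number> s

Convert throughput: Q = 282.8 kg/h = 282.8/3600 = 0.0785556 kg/s
t_res = M / Q_s = 11.99 / 0.0785556 = 152.631 s

value=152.6 s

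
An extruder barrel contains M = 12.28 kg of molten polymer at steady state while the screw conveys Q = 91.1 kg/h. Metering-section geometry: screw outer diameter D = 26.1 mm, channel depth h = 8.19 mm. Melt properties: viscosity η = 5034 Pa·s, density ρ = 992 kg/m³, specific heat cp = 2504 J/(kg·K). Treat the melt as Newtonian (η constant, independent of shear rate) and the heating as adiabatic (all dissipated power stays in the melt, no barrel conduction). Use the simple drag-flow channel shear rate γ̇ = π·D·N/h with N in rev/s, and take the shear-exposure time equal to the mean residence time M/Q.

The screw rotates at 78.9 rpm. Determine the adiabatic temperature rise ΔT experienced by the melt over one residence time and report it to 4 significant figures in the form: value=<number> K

value=170.5 K

Convert throughput: Q = 91.1 kg/h = 91.1/3600 = 0.0253056 kg/s
Mean residence time: t_res = M/Q_s = 12.28 kg / 0.0253056 kg/s = 485.269 s
D = 26.1 mm = 0.0261 m;  h = 8.19 mm = 0.00819 m;  N = 78.9 rpm / 60 = 1.315 rev/s
γ̇ = π D N / h = (π)(0.0261)(1.315) / 0.00819 = 13.1653 s⁻¹
Adiabatic rise: ΔT = η γ̇² t_res / (ρ cp) = 5034·(13.1653)²·485.269 / (992·2504) = 170.457 K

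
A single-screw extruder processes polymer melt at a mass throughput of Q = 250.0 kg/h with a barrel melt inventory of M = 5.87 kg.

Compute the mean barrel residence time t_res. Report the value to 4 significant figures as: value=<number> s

value=84.53 s

Q_s = Q / 3600 = 250.0 / 3600 = 0.0694444 kg/s
t_res = M / Q_s = 5.87 / 0.0694444 = 84.528 s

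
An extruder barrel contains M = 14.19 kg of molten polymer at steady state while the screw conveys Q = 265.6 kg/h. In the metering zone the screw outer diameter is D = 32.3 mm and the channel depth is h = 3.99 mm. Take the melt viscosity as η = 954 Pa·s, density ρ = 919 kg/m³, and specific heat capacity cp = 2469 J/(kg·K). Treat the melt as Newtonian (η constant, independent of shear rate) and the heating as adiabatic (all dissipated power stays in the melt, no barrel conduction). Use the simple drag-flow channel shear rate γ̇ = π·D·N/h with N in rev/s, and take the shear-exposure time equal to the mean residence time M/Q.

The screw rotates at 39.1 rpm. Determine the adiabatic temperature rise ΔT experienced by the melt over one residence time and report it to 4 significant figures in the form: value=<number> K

Throughput in SI: Q_s = 265.6 kg/h ÷ 3600 s/h = 0.0737778 kg/s
t_res = M / Q_s = 14.19 / 0.0737778 = 192.334 s
D = 32.3 mm = 0.0323 m;  h = 3.99 mm = 0.00399 m;  N = 39.1 rpm / 60 = 0.651667 rev/s
Shear rate: γ̇ = πDN/h = π·0.0323·0.651667/0.00399 = 16.5731 s⁻¹
ΔT = η·γ̇²·t_res / (ρ·cp) = 954 · (16.5731)² · 192.334 / (919 · 2469) = 22.2115 K

value=22.21 K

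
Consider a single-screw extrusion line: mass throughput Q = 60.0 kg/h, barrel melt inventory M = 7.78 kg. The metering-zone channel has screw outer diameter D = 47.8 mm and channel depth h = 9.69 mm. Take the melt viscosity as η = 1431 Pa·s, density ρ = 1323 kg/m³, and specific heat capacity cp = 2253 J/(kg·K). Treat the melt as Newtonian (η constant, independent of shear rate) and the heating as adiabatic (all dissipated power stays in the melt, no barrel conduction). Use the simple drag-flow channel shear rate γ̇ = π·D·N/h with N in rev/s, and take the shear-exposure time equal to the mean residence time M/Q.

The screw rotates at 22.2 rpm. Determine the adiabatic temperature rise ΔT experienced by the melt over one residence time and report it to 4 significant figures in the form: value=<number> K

value=7.368 K

Throughput in SI: Q_s = 60.0 kg/h ÷ 3600 s/h = 0.0166667 kg/s
Mean residence time: t_res = M/Q_s = 7.78 kg / 0.0166667 kg/s = 466.8 s
Geometry in metres: D = 47.8 mm → 0.0478 m, h = 9.69 mm → 0.00969 m; screw speed N = 22.2 rpm = 0.37 rev/s
γ̇ = π D N / h = (π)(0.0478)(0.37) / 0.00969 = 5.73397 s⁻¹
Adiabatic rise: ΔT = η γ̇² t_res / (ρ cp) = 1431·(5.73397)²·466.8 / (1323·2253) = 7.36819 K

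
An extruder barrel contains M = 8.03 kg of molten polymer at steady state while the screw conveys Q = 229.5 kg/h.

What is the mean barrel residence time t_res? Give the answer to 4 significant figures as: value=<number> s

value=126.0 s

Throughput in SI: Q_s = 229.5 kg/h ÷ 3600 s/h = 0.06375 kg/s
t_res = M / Q_s = 8.03 ÷ 0.06375 = 125.961 s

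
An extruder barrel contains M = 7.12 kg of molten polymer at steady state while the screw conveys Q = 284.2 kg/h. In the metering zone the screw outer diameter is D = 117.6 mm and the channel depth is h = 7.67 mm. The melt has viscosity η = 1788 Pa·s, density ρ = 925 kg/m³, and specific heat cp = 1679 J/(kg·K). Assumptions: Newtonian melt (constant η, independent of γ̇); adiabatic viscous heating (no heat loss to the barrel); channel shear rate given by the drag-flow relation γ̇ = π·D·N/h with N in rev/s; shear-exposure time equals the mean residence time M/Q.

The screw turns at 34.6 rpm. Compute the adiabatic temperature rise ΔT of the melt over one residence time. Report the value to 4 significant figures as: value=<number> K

Convert throughput: Q = 284.2 kg/h = 284.2/3600 = 0.0789444 kg/s
t_res = M / Q_s = 7.12 ÷ 0.0789444 = 90.19 s
Geometry in metres: D = 117.6 mm → 0.1176 m, h = 7.67 mm → 0.00767 m; screw speed N = 34.6 rpm = 0.576667 rev/s
γ̇ = π D N / h = (π)(0.1176)(0.576667) / 0.00767 = 27.7771 s⁻¹
Adiabatic rise: ΔT = η γ̇² t_res / (ρ cp) = 1788·(27.7771)²·90.19 / (925·1679) = 80.1137 K

value=80.11 K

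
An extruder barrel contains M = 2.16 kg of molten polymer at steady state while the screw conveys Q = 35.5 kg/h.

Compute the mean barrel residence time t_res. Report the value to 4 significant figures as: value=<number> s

value=219.0 s

Q_s = Q / 3600 = 35.5 / 3600 = 0.00986111 kg/s
t_res = M / Q_s = 2.16 / 0.00986111 = 219.042 s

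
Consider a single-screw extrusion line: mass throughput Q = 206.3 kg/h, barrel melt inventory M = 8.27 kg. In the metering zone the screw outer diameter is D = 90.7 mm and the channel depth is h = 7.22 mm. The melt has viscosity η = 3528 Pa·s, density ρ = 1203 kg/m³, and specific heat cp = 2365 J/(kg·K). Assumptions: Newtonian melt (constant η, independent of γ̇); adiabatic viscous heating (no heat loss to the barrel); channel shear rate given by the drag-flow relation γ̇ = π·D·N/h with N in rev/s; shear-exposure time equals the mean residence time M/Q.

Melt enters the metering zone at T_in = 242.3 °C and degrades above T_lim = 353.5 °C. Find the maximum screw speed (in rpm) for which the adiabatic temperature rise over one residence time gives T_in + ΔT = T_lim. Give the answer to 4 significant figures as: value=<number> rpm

value=37.90 rpm

Q_s = Q / 3600 = 206.3 / 3600 = 0.0573056 kg/s
t_res = M / Q_s = 8.27 ÷ 0.0573056 = 144.314 s
D = 90.7 mm = 0.0907 m;  h = 7.22 mm = 0.00722 m
ΔT_a = T_lim − T_in = 353.5 − 242.3 = 111.2 K
Invert ΔT = ηγ̇²t_res/(ρcp) for γ̇: γ̇_max² = ΔT_a ρ cp / (η t_res) = 111.2·1203·2365 / (3528·144.314) = 621.39 s⁻²
γ̇_max = sqrt(621.39) = 24.9277 s⁻¹
Solve γ̇ = πDN/h for N: N_max = γ̇_max·h/(π·D) = 24.9277 × 0.00722 / (π × 0.0907) = 0.631629 rev/s = 37.8977 rpm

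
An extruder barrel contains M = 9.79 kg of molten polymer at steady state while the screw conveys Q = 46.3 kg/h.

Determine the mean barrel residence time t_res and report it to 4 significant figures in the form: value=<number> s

Throughput in SI: Q_s = 46.3 kg/h ÷ 3600 s/h = 0.0128611 kg/s
t_res = M / Q_s = 9.79 ÷ 0.0128611 = 761.21 s

value=761.2 s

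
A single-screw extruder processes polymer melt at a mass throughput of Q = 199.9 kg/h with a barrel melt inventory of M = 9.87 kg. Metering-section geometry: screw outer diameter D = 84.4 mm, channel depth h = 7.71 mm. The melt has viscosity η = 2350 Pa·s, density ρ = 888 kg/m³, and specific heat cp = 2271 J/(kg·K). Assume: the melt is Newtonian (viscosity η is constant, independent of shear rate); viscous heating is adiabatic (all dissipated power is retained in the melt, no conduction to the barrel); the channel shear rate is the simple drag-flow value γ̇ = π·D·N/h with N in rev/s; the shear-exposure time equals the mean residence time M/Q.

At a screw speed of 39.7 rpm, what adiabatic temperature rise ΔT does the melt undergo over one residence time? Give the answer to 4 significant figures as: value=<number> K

value=107.3 K

Q_s = Q / 3600 = 199.9 / 3600 = 0.0555278 kg/s
t_res = M / Q_s = 9.87 / 0.0555278 = 177.749 s
Convert to SI: D = 0.0844 m, h = 0.00771 m, N = 39.7/60 = 0.661667 rev/s
Shear rate: γ̇ = πDN/h = π·0.0844·0.661667/0.00771 = 22.755 s⁻¹
ΔT = η·γ̇²·t_res/(ρ·cp) = [2350 × 22.755² × 177.749] / [888 × 2271] = 107.25 K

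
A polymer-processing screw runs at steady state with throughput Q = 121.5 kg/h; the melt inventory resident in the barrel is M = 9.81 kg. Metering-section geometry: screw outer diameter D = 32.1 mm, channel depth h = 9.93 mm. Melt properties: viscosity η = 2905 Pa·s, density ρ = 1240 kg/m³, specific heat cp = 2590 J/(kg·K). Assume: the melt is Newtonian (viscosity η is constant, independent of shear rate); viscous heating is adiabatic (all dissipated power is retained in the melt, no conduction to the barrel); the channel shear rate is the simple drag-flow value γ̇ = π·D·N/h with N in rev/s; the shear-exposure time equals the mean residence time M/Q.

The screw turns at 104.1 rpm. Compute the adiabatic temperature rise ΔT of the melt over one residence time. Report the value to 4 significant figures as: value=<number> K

value=81.63 K

Throughput in SI: Q_s = 121.5 kg/h ÷ 3600 s/h = 0.03375 kg/s
Mean residence time: t_res = M/Q_s = 9.81 kg / 0.03375 kg/s = 290.667 s
Geometry in metres: D = 32.1 mm → 0.0321 m, h = 9.93 mm → 0.00993 m; screw speed N = 104.1 rpm = 1.735 rev/s
Shear rate: γ̇ = πDN/h = π·0.0321·1.735/0.00993 = 17.62 s⁻¹
Adiabatic rise: ΔT = η γ̇² t_res / (ρ cp) = 2905·(17.62)²·290.667 / (1240·2590) = 81.6263 K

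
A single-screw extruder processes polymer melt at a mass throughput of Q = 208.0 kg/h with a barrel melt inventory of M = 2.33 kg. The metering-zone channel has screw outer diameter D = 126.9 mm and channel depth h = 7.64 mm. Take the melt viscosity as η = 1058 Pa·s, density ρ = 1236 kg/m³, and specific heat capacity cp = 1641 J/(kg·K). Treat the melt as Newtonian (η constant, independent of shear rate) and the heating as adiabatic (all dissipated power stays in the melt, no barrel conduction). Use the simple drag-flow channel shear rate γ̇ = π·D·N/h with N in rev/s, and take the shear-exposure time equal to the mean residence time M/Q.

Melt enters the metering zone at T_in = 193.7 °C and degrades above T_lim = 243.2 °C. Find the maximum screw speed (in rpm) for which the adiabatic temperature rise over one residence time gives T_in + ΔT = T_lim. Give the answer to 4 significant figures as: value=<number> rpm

Q_s = Q / 3600 = 208.0 / 3600 = 0.0577778 kg/s
Mean residence time: t_res = M/Q_s = 2.33 kg / 0.0577778 kg/s = 40.3269 s
Convert to metres: D = 0.1269 m, h = 0.00764 m
ΔT_a = T_lim − T_in = 243.2 − 193.7 = 49.5 K
γ̇_max² = ΔT_a·ρ·cp/(η·t_res) = 49.5·1236·1641/(1058·40.3269) = 2353.16 s⁻²
γ̇_max = √2353.16 = 48.5094 s⁻¹
N_max = γ̇_max·h / (π·D) = 48.5094 · 0.00764 / (π · 0.1269) = 0.929625 rev/s = 55.7775 rpm

value=55.78 rpm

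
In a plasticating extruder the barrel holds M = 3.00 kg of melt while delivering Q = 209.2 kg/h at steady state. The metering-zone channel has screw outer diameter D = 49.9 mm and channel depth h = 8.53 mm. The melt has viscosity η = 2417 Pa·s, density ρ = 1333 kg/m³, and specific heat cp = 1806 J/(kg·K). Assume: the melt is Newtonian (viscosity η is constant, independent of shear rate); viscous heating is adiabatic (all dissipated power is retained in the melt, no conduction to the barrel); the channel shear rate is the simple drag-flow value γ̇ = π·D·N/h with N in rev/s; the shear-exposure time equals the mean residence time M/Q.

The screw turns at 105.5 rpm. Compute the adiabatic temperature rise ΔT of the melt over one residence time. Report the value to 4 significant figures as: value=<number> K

Q_s = Q / 3600 = 209.2 / 3600 = 0.0581111 kg/s
t_res = M / Q_s = 3.00 ÷ 0.0581111 = 51.6252 s
Convert to SI: D = 0.0499 m, h = 0.00853 m, N = 105.5/60 = 1.75833 rev/s
γ̇ = π·D·N / h = π · 0.0499 · 1.75833 / 0.00853 = 32.3149 s⁻¹
Adiabatic rise: ΔT = η γ̇² t_res / (ρ cp) = 2417·(32.3149)²·51.6252 / (1333·1806) = 54.1248 K

value=54.12 K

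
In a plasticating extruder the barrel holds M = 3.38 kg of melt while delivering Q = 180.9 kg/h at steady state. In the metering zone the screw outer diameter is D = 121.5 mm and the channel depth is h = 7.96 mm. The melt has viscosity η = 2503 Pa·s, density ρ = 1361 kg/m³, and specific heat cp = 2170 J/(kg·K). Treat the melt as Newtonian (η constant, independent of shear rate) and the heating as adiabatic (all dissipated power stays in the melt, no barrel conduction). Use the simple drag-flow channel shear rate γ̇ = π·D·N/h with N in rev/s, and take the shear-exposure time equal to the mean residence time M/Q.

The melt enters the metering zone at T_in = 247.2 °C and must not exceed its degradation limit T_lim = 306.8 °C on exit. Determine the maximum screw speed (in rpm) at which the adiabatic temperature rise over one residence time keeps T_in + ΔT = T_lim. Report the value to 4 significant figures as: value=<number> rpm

value=40.46 rpm

Convert throughput: Q = 180.9 kg/h = 180.9/3600 = 0.05025 kg/s
Mean residence time: t_res = M/Q_s = 3.38 kg / 0.05025 kg/s = 67.2637 s
Geometry in SI: D = 121.5 mm → 0.1215 m, h = 7.96 mm → 0.00796 m
ΔT_a = T_lim − T_in = 306.8 − 247.2 = 59.6 K
Invert ΔT = ηγ̇²t_res/(ρcp) for γ̇: γ̇_max² = ΔT_a ρ cp / (η t_res) = 59.6·1361·2170 / (2503·67.2637) = 1045.5 s⁻²
γ̇_max = sqrt(1045.5) = 32.3341 s⁻¹
Solve γ̇ = πDN/h for N: N_max = γ̇_max·h/(π·D) = 32.3341 × 0.00796 / (π × 0.1215) = 0.674292 rev/s = 40.4575 rpm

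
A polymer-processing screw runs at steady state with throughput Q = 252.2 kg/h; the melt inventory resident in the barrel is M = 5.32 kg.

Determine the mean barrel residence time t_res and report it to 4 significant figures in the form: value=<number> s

value=75.94 s

Q_s = Q / 3600 = 252.2 / 3600 = 0.0700556 kg/s
t_res = M / Q_s = 5.32 ÷ 0.0700556 = 75.9397 s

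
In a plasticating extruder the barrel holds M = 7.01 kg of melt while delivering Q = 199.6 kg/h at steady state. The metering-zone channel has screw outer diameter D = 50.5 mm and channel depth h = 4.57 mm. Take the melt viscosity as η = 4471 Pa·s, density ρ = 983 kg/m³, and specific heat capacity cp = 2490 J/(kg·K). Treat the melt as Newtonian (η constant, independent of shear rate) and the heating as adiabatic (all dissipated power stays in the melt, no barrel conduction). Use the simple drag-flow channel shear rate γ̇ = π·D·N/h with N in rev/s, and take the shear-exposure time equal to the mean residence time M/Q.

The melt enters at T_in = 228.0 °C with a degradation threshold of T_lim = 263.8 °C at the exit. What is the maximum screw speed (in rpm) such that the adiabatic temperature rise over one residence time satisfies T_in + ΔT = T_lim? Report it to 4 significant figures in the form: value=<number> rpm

Throughput in SI: Q_s = 199.6 kg/h ÷ 3600 s/h = 0.0554444 kg/s
Mean residence time: t_res = M/Q_s = 7.01 kg / 0.0554444 kg/s = 126.433 s
D = 50.5 mm = 0.0505 m;  h = 4.57 mm = 0.00457 m
ΔT_a = T_lim − T_in = 263.8 − 228.0 = 35.8 K
Invert ΔT = ηγ̇²t_res/(ρcp) for γ̇: γ̇_max² = ΔT_a ρ cp / (η t_res) = 35.8·983·2490 / (4471·126.433) = 155.014 s⁻²
Take the square root: γ̇_max = √(155.014) = 12.4505 s⁻¹
N_max = γ̇_max h / (πD) = 12.4505·0.00457/(π·0.0505) = 0.358642 rev/s → ×60 = 21.5185 rpm

value=21.52 rpm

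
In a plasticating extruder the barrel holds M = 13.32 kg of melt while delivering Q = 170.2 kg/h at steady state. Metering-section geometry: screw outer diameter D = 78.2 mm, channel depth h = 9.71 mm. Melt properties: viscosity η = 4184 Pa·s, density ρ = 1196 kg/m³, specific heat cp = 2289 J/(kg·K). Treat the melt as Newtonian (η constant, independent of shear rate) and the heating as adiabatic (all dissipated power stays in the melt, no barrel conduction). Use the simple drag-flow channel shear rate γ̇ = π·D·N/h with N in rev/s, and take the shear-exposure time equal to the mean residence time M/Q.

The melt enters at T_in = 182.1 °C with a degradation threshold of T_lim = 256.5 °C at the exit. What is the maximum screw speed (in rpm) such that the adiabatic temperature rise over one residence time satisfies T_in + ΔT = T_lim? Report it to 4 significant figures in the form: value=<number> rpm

value=31.17 rpm

Q_s = Q / 3600 = 170.2 / 3600 = 0.0472778 kg/s
Mean residence time: t_res = M/Q_s = 13.32 kg / 0.0472778 kg/s = 281.739 s
Geometry in SI: D = 78.2 mm → 0.0782 m, h = 9.71 mm → 0.00971 m
ΔT_a = T_lim − T_in = 256.5 − 182.1 = 74.4 K
γ̇_max² = ΔT_a·ρ·cp/(η·t_res) = 74.4·1196·2289/(4184·281.739) = 172.787 s⁻²
γ̇_max = sqrt(172.787) = 13.1448 s⁻¹
N_max = γ̇_max·h / (π·D) = 13.1448 · 0.00971 / (π · 0.0782) = 0.519539 rev/s = 31.1723 rpm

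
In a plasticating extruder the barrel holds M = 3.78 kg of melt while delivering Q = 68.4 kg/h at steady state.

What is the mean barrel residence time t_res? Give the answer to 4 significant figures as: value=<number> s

Convert throughput: Q = 68.4 kg/h = 68.4/3600 = 0.019 kg/s
t_res = M / Q_s = 3.78 ÷ 0.019 = 198.947 s

value=198.9 s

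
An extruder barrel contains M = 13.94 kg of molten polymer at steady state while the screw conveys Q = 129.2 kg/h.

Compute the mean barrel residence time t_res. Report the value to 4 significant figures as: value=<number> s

value=388.4 s

Throughput in SI: Q_s = 129.2 kg/h ÷ 3600 s/h = 0.0358889 kg/s
t_res = M / Q_s = 13.94 / 0.0358889 = 388.421 s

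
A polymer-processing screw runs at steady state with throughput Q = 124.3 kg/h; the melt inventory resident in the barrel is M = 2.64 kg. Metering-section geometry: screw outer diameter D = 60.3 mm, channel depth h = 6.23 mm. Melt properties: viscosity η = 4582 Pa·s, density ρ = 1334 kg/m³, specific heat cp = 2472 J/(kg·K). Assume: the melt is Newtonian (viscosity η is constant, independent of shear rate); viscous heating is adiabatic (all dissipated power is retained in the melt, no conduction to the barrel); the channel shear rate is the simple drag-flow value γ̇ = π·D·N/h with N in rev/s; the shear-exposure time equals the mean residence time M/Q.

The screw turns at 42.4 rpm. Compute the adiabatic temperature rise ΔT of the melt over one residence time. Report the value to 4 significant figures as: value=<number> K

Q_s = Q / 3600 = 124.3 / 3600 = 0.0345278 kg/s
t_res = M / Q_s = 2.64 / 0.0345278 = 76.4602 s
Convert to SI: D = 0.0603 m, h = 0.00623 m, N = 42.4/60 = 0.706667 rev/s
Shear rate: γ̇ = πDN/h = π·0.0603·0.706667/0.00623 = 21.4879 s⁻¹
ΔT = η·γ̇²·t_res / (ρ·cp) = 4582 · (21.4879)² · 76.4602 / (1334 · 2472) = 49.0539 K

value=49.05 K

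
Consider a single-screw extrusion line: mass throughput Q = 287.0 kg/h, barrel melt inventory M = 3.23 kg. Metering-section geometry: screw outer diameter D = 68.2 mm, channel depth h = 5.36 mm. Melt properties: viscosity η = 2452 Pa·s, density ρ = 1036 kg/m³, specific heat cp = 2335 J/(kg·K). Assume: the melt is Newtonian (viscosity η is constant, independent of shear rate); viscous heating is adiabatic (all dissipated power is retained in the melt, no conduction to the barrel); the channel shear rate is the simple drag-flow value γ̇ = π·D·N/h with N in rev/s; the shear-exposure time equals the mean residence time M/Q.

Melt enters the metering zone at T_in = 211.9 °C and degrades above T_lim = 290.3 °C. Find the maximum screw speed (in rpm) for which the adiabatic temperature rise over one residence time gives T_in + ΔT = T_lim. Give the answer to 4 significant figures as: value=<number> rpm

value=65.58 rpm

Convert throughput: Q = 287.0 kg/h = 287.0/3600 = 0.0797222 kg/s
t_res = M / Q_s = 3.23 ÷ 0.0797222 = 40.5157 s
D = 68.2 mm = 0.0682 m;  h = 5.36 mm = 0.00536 m
ΔT_a = T_lim − T_in = 290.3 °C − 211.9 °C = 78.4 K
γ̇_max² = ΔT_a·ρ·cp/(η·t_res) = 78.4·1036·2335/(2452·40.5157) = 1909.06 s⁻²
γ̇_max = sqrt(1909.06) = 43.6928 s⁻¹
N_max = γ̇_max h / (πD) = 43.6928·0.00536/(π·0.0682) = 1.09305 rev/s → ×60 = 65.583 rpm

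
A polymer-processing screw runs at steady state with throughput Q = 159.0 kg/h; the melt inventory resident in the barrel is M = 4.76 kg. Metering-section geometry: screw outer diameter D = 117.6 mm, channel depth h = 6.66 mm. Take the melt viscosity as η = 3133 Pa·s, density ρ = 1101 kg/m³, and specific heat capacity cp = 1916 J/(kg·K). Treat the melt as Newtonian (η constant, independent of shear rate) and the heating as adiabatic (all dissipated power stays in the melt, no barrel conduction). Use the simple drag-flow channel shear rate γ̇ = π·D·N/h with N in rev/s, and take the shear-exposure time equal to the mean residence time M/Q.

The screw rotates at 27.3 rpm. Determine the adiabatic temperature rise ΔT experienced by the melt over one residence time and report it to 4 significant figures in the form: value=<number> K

Throughput in SI: Q_s = 159.0 kg/h ÷ 3600 s/h = 0.0441667 kg/s
Mean residence time: t_res = M/Q_s = 4.76 kg / 0.0441667 kg/s = 107.774 s
D = 117.6 mm = 0.1176 m;  h = 6.66 mm = 0.00666 m;  N = 27.3 rpm / 60 = 0.455 rev/s
γ̇ = π·D·N / h = π · 0.1176 · 0.455 / 0.00666 = 25.2403 s⁻¹
ΔT = η·γ̇²·t_res / (ρ·cp) = 3133 · (25.2403)² · 107.774 / (1101 · 1916) = 101.971 K

value=102.0 K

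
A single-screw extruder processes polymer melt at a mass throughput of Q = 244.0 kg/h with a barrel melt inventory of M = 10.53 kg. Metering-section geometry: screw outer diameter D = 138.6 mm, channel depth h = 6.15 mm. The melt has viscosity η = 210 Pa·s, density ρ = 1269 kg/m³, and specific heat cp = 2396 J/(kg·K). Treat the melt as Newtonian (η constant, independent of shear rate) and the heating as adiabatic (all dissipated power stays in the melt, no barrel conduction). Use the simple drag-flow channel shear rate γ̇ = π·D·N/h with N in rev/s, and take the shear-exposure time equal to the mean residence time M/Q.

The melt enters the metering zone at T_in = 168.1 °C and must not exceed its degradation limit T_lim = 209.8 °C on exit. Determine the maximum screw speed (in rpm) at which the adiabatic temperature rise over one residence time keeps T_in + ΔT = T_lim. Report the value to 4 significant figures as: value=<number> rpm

value=52.83 rpm

Q_s = Q / 3600 = 244.0 / 3600 = 0.0677778 kg/s
t_res = M / Q_s = 10.53 / 0.0677778 = 155.361 s
Convert to metres: D = 0.1386 m, h = 0.00615 m
Allowable rise: ΔT_a = T_lim − T_in = 209.8 − 168.1 = 41.7 K
Invert ΔT = ηγ̇²t_res/(ρcp) for γ̇: γ̇_max² = ΔT_a ρ cp / (η t_res) = 41.7·1269·2396 / (210·155.361) = 3886.19 s⁻²
γ̇_max = √3886.19 = 62.3393 s⁻¹
N_max = γ̇_max·h / (π·D) = 62.3393 · 0.00615 / (π · 0.1386) = 0.880489 rev/s = 52.8294 rpm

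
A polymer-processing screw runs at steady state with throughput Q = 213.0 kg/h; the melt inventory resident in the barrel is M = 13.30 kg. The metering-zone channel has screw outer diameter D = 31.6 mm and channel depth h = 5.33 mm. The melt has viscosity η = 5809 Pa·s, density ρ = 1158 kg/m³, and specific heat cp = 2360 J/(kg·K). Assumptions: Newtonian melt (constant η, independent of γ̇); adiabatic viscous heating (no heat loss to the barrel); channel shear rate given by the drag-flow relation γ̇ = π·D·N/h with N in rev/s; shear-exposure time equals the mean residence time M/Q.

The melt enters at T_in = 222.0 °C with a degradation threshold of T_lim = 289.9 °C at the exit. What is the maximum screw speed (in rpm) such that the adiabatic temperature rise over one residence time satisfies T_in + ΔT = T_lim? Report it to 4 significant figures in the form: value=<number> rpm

Q_s = Q / 3600 = 213.0 / 3600 = 0.0591667 kg/s
Mean residence time: t_res = M/Q_s = 13.30 kg / 0.0591667 kg/s = 224.789 s
Convert to metres: D = 0.0316 m, h = 0.00533 m
ΔT_a = T_lim − T_in = 289.9 °C − 222.0 °C = 67.9 K
Invert ΔT = ηγ̇²t_res/(ρcp) for γ̇: γ̇_max² = ΔT_a ρ cp / (η t_res) = 67.9·1158·2360 / (5809·224.789) = 142.107 s⁻²
γ̇_max = √142.107 = 11.9208 s⁻¹
Solve γ̇ = πDN/h for N: N_max = γ̇_max·h/(π·D) = 11.9208 × 0.00533 / (π × 0.0316) = 0.640026 rev/s = 38.4015 rpm

value=38.40 rpm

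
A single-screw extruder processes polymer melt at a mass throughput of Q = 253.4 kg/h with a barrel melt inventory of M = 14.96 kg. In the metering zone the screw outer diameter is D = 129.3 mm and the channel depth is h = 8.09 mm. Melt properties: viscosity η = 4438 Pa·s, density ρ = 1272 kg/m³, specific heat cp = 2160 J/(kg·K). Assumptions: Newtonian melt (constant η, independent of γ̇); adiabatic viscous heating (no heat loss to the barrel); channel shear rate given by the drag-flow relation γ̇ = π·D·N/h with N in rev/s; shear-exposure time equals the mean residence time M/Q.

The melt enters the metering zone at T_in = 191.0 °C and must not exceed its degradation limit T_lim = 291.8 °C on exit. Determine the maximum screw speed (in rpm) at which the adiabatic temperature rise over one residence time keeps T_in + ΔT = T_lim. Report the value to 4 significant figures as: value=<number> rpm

Throughput in SI: Q_s = 253.4 kg/h ÷ 3600 s/h = 0.0703889 kg/s
t_res = M / Q_s = 14.96 ÷ 0.0703889 = 212.534 s
D = 129.3 mm = 0.1293 m;  h = 8.09 mm = 0.00809 m
ΔT_a = T_lim − T_in = 291.8 − 191.0 = 100.8 K
Invert ΔT = ηγ̇²t_res/(ρcp) for γ̇: γ̇_max² = ΔT_a ρ cp / (η t_res) = 100.8·1272·2160 / (4438·212.534) = 293.621 s⁻²
γ̇_max = √293.621 = 17.1354 s⁻¹
N_max = γ̇_max h / (πD) = 17.1354·0.00809/(π·0.1293) = 0.341266 rev/s → ×60 = 20.476 rpm

value=20.48 rpm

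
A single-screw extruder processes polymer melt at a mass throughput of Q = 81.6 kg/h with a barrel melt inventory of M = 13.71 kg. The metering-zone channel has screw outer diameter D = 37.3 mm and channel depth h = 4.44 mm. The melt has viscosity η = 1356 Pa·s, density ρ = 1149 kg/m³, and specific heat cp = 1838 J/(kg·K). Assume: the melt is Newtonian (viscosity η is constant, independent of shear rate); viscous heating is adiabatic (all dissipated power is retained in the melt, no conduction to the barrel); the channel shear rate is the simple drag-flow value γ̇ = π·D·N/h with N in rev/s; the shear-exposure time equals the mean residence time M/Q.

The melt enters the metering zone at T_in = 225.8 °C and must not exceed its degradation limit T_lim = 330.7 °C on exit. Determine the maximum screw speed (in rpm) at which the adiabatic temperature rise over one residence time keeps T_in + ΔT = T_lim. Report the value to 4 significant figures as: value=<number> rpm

Throughput in SI: Q_s = 81.6 kg/h ÷ 3600 s/h = 0.0226667 kg/s
t_res = M / Q_s = 13.71 / 0.0226667 = 604.853 s
Geometry in SI: D = 37.3 mm → 0.0373 m, h = 4.44 mm → 0.00444 m
ΔT_a = T_lim − T_in = 330.7 °C − 225.8 °C = 104.9 K
γ̇_max² = ΔT_a·ρ·cp / (η·t_res) = [104.9 × 1149 × 1838] / [1356 × 604.853] = 270.104 s⁻²
γ̇_max = sqrt(270.104) = 16.4349 s⁻¹
N_max = γ̇_max·h / (π·D) = 16.4349 · 0.00444 / (π · 0.0373) = 0.622716 rev/s = 37.363 rpm

value=37.36 rpm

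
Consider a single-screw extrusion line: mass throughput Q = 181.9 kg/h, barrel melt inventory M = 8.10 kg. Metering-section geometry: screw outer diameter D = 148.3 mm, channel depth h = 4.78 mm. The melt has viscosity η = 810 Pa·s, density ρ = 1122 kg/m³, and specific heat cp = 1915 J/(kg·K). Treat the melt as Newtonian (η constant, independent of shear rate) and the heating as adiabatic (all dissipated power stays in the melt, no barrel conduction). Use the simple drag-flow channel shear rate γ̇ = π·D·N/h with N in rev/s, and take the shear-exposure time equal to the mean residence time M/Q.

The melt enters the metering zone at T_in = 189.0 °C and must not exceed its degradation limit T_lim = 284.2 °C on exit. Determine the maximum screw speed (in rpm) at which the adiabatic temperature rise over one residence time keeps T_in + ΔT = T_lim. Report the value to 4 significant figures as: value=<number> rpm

Q_s = Q / 3600 = 181.9 / 3600 = 0.0505278 kg/s
t_res = M / Q_s = 8.10 ÷ 0.0505278 = 160.308 s
Convert to metres: D = 0.1483 m, h = 0.00478 m
ΔT_a = T_lim − T_in = 284.2 − 189.0 = 95.2 K
γ̇_max² = ΔT_a·ρ·cp / (η·t_res) = [95.2 × 1122 × 1915] / [810 × 160.308] = 1575.28 s⁻²
Take the square root: γ̇_max = √(1575.28) = 39.6898 s⁻¹
N_max = γ̇_max·h / (π·D) = 39.6898 · 0.00478 / (π · 0.1483) = 0.407208 rev/s = 24.4325 rpm

value=24.43 rpm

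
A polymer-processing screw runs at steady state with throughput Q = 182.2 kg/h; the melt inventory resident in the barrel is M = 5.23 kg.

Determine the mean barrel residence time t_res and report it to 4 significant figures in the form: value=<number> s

value=103.3 s

Convert throughput: Q = 182.2 kg/h = 182.2/3600 = 0.0506111 kg/s
t_res = M / Q_s = 5.23 / 0.0506111 = 103.337 s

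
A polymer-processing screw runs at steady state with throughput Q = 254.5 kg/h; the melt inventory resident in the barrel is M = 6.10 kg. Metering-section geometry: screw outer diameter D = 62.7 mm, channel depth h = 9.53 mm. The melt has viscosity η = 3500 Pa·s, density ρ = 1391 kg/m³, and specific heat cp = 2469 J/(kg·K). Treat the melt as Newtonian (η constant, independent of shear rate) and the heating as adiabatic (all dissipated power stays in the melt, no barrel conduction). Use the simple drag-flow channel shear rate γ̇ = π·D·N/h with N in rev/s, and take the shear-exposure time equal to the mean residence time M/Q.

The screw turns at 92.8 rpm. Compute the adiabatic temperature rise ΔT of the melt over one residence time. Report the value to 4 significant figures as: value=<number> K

Q_s = Q / 3600 = 254.5 / 3600 = 0.0706944 kg/s
t_res = M / Q_s = 6.10 ÷ 0.0706944 = 86.2868 s
Geometry in metres: D = 62.7 mm → 0.0627 m, h = 9.53 mm → 0.00953 m; screw speed N = 92.8 rpm = 1.54667 rev/s
Shear rate: γ̇ = πDN/h = π·0.0627·1.54667/0.00953 = 31.9684 s⁻¹
ΔT = η·γ̇²·t_res/(ρ·cp) = [3500 × 31.9684² × 86.2868] / [1391 × 2469] = 89.8684 K

value=89.87 K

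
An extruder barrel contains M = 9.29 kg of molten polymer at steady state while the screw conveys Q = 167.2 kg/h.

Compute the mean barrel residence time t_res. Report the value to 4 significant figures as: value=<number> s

value=200.0 s

Throughput in SI: Q_s = 167.2 kg/h ÷ 3600 s/h = 0.0464444 kg/s
Mean residence time: t_res = M/Q_s = 9.29 kg / 0.0464444 kg/s = 200.024 s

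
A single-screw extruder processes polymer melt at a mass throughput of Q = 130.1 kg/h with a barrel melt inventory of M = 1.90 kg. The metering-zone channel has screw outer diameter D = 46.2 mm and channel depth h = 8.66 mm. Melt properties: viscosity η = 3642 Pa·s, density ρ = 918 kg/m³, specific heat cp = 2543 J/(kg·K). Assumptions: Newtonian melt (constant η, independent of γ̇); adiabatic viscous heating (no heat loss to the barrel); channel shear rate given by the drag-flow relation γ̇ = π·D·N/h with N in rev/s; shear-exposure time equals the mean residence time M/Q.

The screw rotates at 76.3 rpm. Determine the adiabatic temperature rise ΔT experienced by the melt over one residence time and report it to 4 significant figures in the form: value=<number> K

value=37.26 K

Convert throughput: Q = 130.1 kg/h = 130.1/3600 = 0.0361389 kg/s
t_res = M / Q_s = 1.90 / 0.0361389 = 52.5749 s
D = 46.2 mm = 0.0462 m;  h = 8.66 mm = 0.00866 m;  N = 76.3 rpm / 60 = 1.27167 rev/s
γ̇ = π D N / h = (π)(0.0462)(1.27167) / 0.00866 = 21.3131 s⁻¹
ΔT = η·γ̇²·t_res / (ρ·cp) = 3642 · (21.3131)² · 52.5749 / (918 · 2543) = 37.2584 K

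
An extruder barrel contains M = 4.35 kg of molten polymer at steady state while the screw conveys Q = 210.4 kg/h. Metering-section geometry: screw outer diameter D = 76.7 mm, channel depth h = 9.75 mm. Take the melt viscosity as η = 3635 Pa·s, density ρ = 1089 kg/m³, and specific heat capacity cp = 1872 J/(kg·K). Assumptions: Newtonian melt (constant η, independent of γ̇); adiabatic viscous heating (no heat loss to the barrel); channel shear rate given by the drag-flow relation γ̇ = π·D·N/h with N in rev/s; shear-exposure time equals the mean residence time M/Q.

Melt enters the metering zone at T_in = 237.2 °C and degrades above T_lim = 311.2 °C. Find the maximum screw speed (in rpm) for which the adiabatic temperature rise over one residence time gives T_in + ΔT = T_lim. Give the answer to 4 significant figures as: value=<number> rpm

value=57.33 rpm

Convert throughput: Q = 210.4 kg/h = 210.4/3600 = 0.0584444 kg/s
t_res = M / Q_s = 4.35 / 0.0584444 = 74.4297 s
Geometry in SI: D = 76.7 mm → 0.0767 m, h = 9.75 mm → 0.00975 m
ΔT_a = T_lim − T_in = 311.2 − 237.2 = 74 K
γ̇_max² = ΔT_a·ρ·cp/(η·t_res) = 74·1089·1872/(3635·74.4297) = 557.59 s⁻²
γ̇_max = sqrt(557.59) = 23.6133 s⁻¹
Solve γ̇ = πDN/h for N: N_max = γ̇_max·h/(π·D) = 23.6133 × 0.00975 / (π × 0.0767) = 0.95547 rev/s = 57.3282 rpm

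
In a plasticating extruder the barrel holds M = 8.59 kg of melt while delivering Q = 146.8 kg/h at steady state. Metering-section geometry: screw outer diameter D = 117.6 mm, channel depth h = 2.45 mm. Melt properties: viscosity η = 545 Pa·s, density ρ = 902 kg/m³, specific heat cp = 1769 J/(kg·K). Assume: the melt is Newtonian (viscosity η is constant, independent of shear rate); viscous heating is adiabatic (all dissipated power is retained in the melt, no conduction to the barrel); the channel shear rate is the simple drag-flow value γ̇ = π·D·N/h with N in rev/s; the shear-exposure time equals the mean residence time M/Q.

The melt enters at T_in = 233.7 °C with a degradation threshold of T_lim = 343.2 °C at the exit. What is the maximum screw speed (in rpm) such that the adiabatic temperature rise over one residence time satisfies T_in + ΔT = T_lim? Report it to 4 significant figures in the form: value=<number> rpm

Throughput in SI: Q_s = 146.8 kg/h ÷ 3600 s/h = 0.0407778 kg/s
t_res = M / Q_s = 8.59 ÷ 0.0407778 = 210.654 s
Convert to metres: D = 0.1176 m, h = 0.00245 m
ΔT_a = T_lim − T_in = 343.2 °C − 233.7 °C = 109.5 K
γ̇_max² = ΔT_a·ρ·cp/(η·t_res) = 109.5·902·1769/(545·210.654) = 1521.89 s⁻²
γ̇_max = √1521.89 = 39.0114 s⁻¹
Solve γ̇ = πDN/h for N: N_max = γ̇_max·h/(π·D) = 39.0114 × 0.00245 / (π × 0.1176) = 0.258702 rev/s = 15.5221 rpm

value=15.52 rpm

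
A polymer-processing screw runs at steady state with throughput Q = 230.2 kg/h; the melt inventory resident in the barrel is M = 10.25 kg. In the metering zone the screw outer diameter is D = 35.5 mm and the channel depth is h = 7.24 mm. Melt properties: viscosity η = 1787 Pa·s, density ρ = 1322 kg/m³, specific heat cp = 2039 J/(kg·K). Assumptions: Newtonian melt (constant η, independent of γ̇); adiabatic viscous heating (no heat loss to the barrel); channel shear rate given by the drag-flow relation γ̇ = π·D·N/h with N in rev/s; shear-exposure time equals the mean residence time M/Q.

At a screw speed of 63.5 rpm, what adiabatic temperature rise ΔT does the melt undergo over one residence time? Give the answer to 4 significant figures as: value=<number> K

Throughput in SI: Q_s = 230.2 kg/h ÷ 3600 s/h = 0.0639444 kg/s
t_res = M / Q_s = 10.25 ÷ 0.0639444 = 160.295 s
Geometry in metres: D = 35.5 mm → 0.0355 m, h = 7.24 mm → 0.00724 m; screw speed N = 63.5 rpm = 1.05833 rev/s
Shear rate: γ̇ = πDN/h = π·0.0355·1.05833/0.00724 = 16.3028 s⁻¹
Adiabatic rise: ΔT = η γ̇² t_res / (ρ cp) = 1787·(16.3028)²·160.295 / (1322·2039) = 28.2437 K

value=28.24 K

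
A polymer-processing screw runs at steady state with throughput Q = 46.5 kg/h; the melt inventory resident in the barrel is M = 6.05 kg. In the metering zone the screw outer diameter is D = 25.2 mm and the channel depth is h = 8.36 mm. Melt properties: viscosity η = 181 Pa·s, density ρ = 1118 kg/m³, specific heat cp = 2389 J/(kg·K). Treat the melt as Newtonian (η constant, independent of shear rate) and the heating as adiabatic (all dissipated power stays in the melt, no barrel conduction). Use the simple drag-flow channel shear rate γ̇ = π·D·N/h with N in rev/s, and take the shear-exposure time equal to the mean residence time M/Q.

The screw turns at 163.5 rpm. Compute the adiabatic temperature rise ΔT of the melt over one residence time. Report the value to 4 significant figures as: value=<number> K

Q_s = Q / 3600 = 46.5 / 3600 = 0.0129167 kg/s
t_res = M / Q_s = 6.05 ÷ 0.0129167 = 468.387 s
Convert to SI: D = 0.0252 m, h = 0.00836 m, N = 163.5/60 = 2.725 rev/s
Shear rate: γ̇ = πDN/h = π·0.0252·2.725/0.00836 = 25.8054 s⁻¹
Adiabatic rise: ΔT = η γ̇² t_res / (ρ cp) = 181·(25.8054)²·468.387 / (1118·2389) = 21.1372 K

value=21.14 K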